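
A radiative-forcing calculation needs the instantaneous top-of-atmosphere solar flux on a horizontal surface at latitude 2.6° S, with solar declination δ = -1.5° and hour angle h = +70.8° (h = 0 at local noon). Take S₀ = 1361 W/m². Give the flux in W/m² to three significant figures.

cos θ_z = sin φ sin δ + cos φ cos δ cos h = 0.001187 + 0.328416 = 0.329603.
Flux = S₀ · cos θ_z = 1361 × 0.329603 = 448.6 W/m².

449 W/m²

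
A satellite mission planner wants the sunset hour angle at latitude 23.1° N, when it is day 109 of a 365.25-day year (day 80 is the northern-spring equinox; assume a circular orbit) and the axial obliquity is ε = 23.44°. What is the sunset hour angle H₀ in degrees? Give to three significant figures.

H₀ = 94.7°

Solar longitude: λ_s = 360° × (109 − 80)/365.25 = 28.583°.
sin δ = sin 23.44° × sin 28.583° = 0.19032, so δ = +10.971°.
cos H₀ = −tan φ · tan δ = −tan(+23.1°) × tan(+10.971°) = -0.0827, so H₀ = 1.6536 rad = 94.74°.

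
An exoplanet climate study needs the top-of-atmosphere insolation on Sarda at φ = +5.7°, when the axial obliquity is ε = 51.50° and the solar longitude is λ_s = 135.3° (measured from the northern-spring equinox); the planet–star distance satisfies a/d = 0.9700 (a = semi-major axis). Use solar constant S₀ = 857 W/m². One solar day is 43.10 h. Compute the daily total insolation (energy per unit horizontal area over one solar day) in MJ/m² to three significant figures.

36.6 MJ/m²

Solar declination: sin δ = sin ε · sin λ_s = sin 51.50° × sin 135.3° = 0.55048, so δ = +33.400°.
cos H₀ = −tan(+5.7°) tan(+33.400°) = -0.0658, H₀ = 1.6367 rad.
Bracket: H₀ sin φ sin δ + cos φ cos δ sin H₀ = 1.6367×0.09932×0.55048 + 0.99506×0.83485×0.99783 = 0.089484 + 0.828923 = 0.918407.
Inverse-square distance factor (a/d)² = 0.9700² = 0.940900.
Q̄ = (S₀/π) × 0.940900 × [bracket] = (857/π) × 0.940900 × 0.918407 = 235.73 W/m².
Daily total = Q̄ × 43.10 h × 3600 s/h = 235.73 × 43.10 × 3600 / 10⁶ = 36.58 MJ/m².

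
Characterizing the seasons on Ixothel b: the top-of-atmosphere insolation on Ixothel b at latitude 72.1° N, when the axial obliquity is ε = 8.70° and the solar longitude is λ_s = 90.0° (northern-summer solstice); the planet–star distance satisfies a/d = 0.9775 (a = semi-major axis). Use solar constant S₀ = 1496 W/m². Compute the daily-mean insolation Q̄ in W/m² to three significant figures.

Q̄ ≈ 257 W/m²

Solar declination: sin δ = sin ε · sin λ_s = sin 8.70° × sin 90.0° = 0.15126, so δ = +8.700°.
cos H₀ = −tan(+72.1°) tan(+8.700°) = -0.4738, H₀ = 2.0644 rad.
Bracket: H₀ sin φ sin δ + cos φ cos δ sin H₀ = 2.0644×0.95159×0.15126 + 0.30736×0.98849×0.88065 = 0.297145 + 0.267561 = 0.564706.
Inverse-square distance factor (a/d)² = 0.9775² = 0.955506.
Q̄ = (S₀/π) × 0.955506 × [bracket] = (1496/π) × 0.955506 × 0.564706 = 256.9 W/m².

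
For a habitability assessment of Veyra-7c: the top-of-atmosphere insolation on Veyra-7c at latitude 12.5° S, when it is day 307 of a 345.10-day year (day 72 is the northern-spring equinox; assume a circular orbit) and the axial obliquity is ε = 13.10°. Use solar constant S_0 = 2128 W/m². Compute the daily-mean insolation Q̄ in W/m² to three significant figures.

Q̄ ≈ 695 W/m²

Solar longitude: L_s = 360° × (307 − 72)/345.10 = 245.146°.
sin δ = sin 13.10° × sin 245.146° = -0.20566, so δ = -11.868°.
cos h₀ = −tan(-12.5°) tan(-11.868°) = -0.0466, h₀ = 1.6174 rad.
Bracket: h₀ sin ϕ sin δ + cos ϕ cos δ sin h₀ = 1.6174×-0.21644×-0.20566 + 0.97630×0.97862×0.99891 = 0.071995 + 0.954385 = 1.026380.
Q̄ = (S_0/π) × [bracket] = (2128/π) × 1.026380 = 695.2 W/m².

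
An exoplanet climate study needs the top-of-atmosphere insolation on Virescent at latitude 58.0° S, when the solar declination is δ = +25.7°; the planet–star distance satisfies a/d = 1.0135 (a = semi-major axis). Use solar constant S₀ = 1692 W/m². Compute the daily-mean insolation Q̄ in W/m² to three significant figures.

cos H₀ = −tan(-58.0°) tan(+25.700°) = 0.7702, H₀ = 0.6917 rad.
Bracket: H₀ sin φ sin δ + cos φ cos δ sin H₀ = 0.6917×-0.84805×0.43366 + 0.52992×0.90108×0.63782 = -0.254383 + 0.304559 = 0.050176.
Inverse-square distance factor (a/d)² = 1.0135² = 1.027182.
Q̄ = (S₀/π) × 1.027182 × [bracket] = (1692/π) × 1.027182 × 0.050176 = 27.76 W/m².

Q̄ ≈ 27.8 W/m²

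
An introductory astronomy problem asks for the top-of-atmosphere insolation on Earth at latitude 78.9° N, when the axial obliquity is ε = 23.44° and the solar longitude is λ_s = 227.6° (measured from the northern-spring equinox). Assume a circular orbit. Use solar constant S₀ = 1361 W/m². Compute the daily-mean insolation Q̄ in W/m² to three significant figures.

Q̄ ≈ 0.00 W/m²

Solar declination: sin δ = sin ε · sin λ_s = sin 23.44° × sin 227.6° = -0.29375, so δ = -17.083°.
cos H₀ = −tan(+78.9°) tan(-17.083°) = 1.5664 ≥ 1 ⇒ polar night, H₀ = 0 and Q̄ = 0.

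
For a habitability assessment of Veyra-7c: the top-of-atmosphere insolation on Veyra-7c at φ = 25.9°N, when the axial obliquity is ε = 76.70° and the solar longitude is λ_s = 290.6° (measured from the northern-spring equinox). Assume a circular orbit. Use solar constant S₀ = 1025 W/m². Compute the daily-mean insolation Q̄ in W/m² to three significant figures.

Solar declination: sin δ = sin ε · sin λ_s = sin 76.70° × sin 290.6° = -0.91095, so δ = -65.637°.
cos H₀ = −tan(+25.9°) tan(-65.637°) = 1.0723 ≥ 1 ⇒ polar night, H₀ = 0 and Q̄ = 0.

Q̄ ≈ 0.00 W/m²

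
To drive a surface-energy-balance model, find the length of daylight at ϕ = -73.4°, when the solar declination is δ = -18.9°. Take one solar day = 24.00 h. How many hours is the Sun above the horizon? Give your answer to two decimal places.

Sunrise equation: cos h₀ = −tan ϕ · tan δ = -1.1485 ≤ −1, so the Sun never sets (polar day) and h₀ = π.
Daylight = 2h₀/(2π) × 24.00 h = (3.1416/π) × 24.00 = 24.00 h.

24.00 h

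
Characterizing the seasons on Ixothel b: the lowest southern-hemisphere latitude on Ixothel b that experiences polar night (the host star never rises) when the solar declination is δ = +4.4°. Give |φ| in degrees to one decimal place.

|φ| = 85.6°

Polar night requires cos H₀ = −tan φ tan δ ≥ 1, i.e. tan φ tan δ ≤ −1.
The boundary is |tan φ| · |tan δ| = 1, so |φ| = 90° − |δ| = 90° − 4.4° = 85.6° in the southern hemisphere.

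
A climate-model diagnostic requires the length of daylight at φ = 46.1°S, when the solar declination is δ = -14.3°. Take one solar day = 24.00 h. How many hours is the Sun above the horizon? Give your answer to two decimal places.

cos H₀ = −tan φ · tan δ = −tan(-46.1°) × tan(-14.300°) = -0.2649, so H₀ = 1.8389 rad = 105.36°.
Daylight = 2H₀/(2π) × 24.00 h = (1.8389/π) × 24.00 = 14.05 h.

14.05 h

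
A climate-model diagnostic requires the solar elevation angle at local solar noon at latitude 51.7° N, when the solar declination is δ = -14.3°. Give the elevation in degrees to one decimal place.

24.0°

At local noon the hour angle is zero, so the zenith angle equals |φ − δ| = |+51.7° − (-14.300°)| = 66.000°.
Elevation = 90° − 66.000° = 24.0°.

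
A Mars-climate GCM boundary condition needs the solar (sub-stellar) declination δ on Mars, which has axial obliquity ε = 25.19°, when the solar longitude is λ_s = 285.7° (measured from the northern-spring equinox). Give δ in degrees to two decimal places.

δ = -24.19°

sin δ = sin ε · sin λ_s = sin 25.19° × sin 285.7° = -0.409742.
δ = arcsin(-0.409742) = -24.19°.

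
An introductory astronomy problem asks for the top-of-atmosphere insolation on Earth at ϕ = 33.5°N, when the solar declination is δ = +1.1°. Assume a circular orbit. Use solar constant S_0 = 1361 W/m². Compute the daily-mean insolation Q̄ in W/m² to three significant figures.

cos h₀ = −tan(+33.5°) tan(+1.100°) = -0.0127, h₀ = 1.5835 rad.
Bracket: h₀ sin ϕ sin δ + cos ϕ cos δ sin h₀ = 1.5835×0.55194×0.01920 + 0.83389×0.99982×0.99992 = 0.016781 + 0.833673 = 0.850454.
Q̄ = (S_0/π) × [bracket] = (1361/π) × 0.850454 = 368.4 W/m².

Q̄ ≈ 368 W/m²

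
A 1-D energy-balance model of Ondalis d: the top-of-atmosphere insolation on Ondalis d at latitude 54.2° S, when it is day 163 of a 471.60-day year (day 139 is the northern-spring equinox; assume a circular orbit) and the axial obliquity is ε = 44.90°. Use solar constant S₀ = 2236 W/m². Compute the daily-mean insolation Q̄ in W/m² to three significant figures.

Q̄ ≈ 225 W/m²

Solar longitude: λ_s = 360° × (163 − 139)/471.60 = 18.321°.
sin δ = sin 44.90° × sin 18.321° = 0.22188, so δ = +12.819°.
cos H₀ = −tan(-54.2°) tan(+12.819°) = 0.3155, H₀ = 1.2498 rad.
Bracket: H₀ sin φ sin δ + cos φ cos δ sin H₀ = 1.2498×-0.81106×0.22188 + 0.58496×0.97507×0.94892 = -0.224911 + 0.541242 = 0.316331.
Q̄ = (S₀/π) × [bracket] = (2236/π) × 0.316331 = 225.1 W/m².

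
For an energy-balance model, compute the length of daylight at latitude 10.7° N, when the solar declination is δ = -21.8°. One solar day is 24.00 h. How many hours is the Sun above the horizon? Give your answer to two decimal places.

11.42 h

cos H₀ = −tan φ · tan δ = −tan(+10.7°) × tan(-21.800°) = 0.0756, so H₀ = 1.4951 rad = 85.67°.
Daylight = 2H₀/(2π) × 24.00 h = (1.4951/π) × 24.00 = 11.42 h.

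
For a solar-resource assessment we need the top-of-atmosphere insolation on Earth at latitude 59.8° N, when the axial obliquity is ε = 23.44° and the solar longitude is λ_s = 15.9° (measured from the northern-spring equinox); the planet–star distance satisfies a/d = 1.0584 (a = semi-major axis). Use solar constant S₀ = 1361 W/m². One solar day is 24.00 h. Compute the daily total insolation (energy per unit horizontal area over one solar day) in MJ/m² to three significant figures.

Solar declination: sin δ = sin ε · sin λ_s = sin 23.44° × sin 15.9° = 0.10898, so δ = +6.256°.
cos H₀ = −tan(+59.8°) tan(+6.256°) = -0.1884, H₀ = 1.7603 rad.
Bracket: H₀ sin φ sin δ + cos φ cos δ sin H₀ = 1.7603×0.86427×0.10898 + 0.50302×0.99404×0.98210 = 0.165799 + 0.491072 = 0.656871.
Inverse-square distance factor (a/d)² = 1.0584² = 1.120211.
Q̄ = (S₀/π) × 1.120211 × [bracket] = (1361/π) × 1.120211 × 0.656871 = 318.78 W/m².
Daily total = Q̄ × 24.00 h × 3600 s/h = 318.78 × 24.00 × 3600 / 10⁶ = 27.54 MJ/m².

27.5 MJ/m²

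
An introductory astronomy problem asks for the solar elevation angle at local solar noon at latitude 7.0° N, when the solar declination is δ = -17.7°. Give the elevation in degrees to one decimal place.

At local noon the hour angle is zero, so the zenith angle equals |φ − δ| = |+7.0° − (-17.700°)| = 24.700°.
Elevation = 90° − 24.700° = 65.3°.

65.3°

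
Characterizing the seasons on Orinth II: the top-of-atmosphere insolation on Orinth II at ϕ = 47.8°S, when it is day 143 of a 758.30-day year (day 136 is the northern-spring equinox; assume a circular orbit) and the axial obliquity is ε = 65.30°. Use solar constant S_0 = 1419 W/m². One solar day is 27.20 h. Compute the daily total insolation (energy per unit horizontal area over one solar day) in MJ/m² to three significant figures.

Solar longitude: L_s = 360° × (143 − 136)/758.30 = 3.323°.
sin δ = sin 65.30° × sin 3.323° = 0.05267, so δ = +3.019°.
cos h₀ = −tan(-47.8°) tan(+3.019°) = 0.0582, h₀ = 1.5126 rad.
Bracket: h₀ sin ϕ sin δ + cos ϕ cos δ sin h₀ = 1.5126×-0.74080×0.05267 + 0.67172×0.99861×0.99831 = -0.059019 + 0.669653 = 0.610634.
Q̄ = (S_0/π) × [bracket] = (1419/π) × 0.610634 = 275.81 W/m².
Daily total = Q̄ × 27.20 h × 3600 s/h = 275.81 × 27.20 × 3600 / 10⁶ = 27.01 MJ/m².

27.0 MJ/m²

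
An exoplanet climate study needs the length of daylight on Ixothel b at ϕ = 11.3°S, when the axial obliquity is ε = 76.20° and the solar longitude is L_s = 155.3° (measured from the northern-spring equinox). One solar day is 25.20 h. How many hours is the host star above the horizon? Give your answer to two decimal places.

11.89 h

Solar declination: sin δ = sin ε · sin L_s = sin 76.20° × sin 155.3° = 0.40581, so δ = +23.942°.
cos h₀ = −tan ϕ · tan δ = −tan(-11.3°) × tan(+23.942°) = 0.0887, so h₀ = 1.4820 rad = 84.91°.
Daylight = 2h₀/(2π) × 25.20 h = (1.4820/π) × 25.20 = 11.89 h.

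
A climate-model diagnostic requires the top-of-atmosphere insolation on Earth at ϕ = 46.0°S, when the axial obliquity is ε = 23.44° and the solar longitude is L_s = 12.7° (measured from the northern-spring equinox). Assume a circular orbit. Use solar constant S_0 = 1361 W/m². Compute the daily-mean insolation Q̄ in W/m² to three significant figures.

Q̄ ≈ 258 W/m²

Solar declination: sin δ = sin ε · sin L_s = sin 23.44° × sin 12.7° = 0.08745, so δ = +5.017°.
cos h₀ = −tan(-46.0°) tan(+5.017°) = 0.0909, h₀ = 1.4798 rad.
Bracket: h₀ sin ϕ sin δ + cos ϕ cos δ sin h₀ = 1.4798×-0.71934×0.08745 + 0.69466×0.99617×0.99586 = -0.093089 + 0.689135 = 0.596046.
Q̄ = (S_0/π) × [bracket] = (1361/π) × 0.596046 = 258.2 W/m².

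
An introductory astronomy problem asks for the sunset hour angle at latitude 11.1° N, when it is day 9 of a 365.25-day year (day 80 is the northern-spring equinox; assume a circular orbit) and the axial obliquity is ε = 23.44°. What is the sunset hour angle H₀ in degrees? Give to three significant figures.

H₀ = 85.5°

Solar longitude: λ_s = 360° × (9 − 80)/365.25 = -69.979°, i.e. -69.979° + 360° = 290.021°.
sin δ = sin 23.44° × sin 290.021° = -0.37375, so δ = -21.947°.
cos H₀ = −tan φ · tan δ = −tan(+11.1°) × tan(-21.947°) = 0.0791, so H₀ = 1.4917 rad = 85.47°.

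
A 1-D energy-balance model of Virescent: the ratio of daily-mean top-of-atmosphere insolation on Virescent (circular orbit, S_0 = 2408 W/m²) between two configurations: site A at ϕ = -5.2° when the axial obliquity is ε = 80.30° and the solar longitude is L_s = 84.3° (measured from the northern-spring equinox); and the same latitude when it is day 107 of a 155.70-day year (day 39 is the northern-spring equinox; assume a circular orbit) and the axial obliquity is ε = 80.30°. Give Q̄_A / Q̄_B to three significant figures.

Q̄_A / Q̄_B ≈ 0.0867

— Configuration A (ϕ=-5.2°):
Solar declination: sin δ = sin ε · sin L_s = sin 80.30° × sin 84.3° = 0.98083, so δ = +78.763°.
cos h₀ = −tan(-5.2°) tan(+78.763°) = 0.4581, h₀ = 1.0950 rad.
Bracket: h₀ sin ϕ sin δ + cos ϕ cos δ sin h₀ = 1.0950×-0.09063×0.98083 + 0.99588×0.19487×0.88892 = -0.097337 + 0.172510 = 0.075173.
Q̄ = (S_0/π) × [bracket] = (2408/π) × 0.075173 = 57.619 W/m².
— Configuration B (ϕ=-5.2°):
Solar longitude: L_s = 360° × (107 − 39)/155.70 = 157.225°.
sin δ = sin 80.30° × sin 157.225° = 0.38157, so δ = +22.431°.
cos h₀ = −tan(-5.2°) tan(+22.431°) = 0.0376, h₀ = 1.5332 rad.
Bracket: h₀ sin ϕ sin δ + cos ϕ cos δ sin h₀ = 1.5332×-0.09063×0.38157 + 0.99588×0.92434×0.99929 = -0.053021 + 0.919878 = 0.866857.
Q̄ = (S_0/π) × [bracket] = (2408/π) × 0.866857 = 664.44 W/m².
Ratio Q̄_A / Q̄_B = 57.619 / 664.44 = 0.08672.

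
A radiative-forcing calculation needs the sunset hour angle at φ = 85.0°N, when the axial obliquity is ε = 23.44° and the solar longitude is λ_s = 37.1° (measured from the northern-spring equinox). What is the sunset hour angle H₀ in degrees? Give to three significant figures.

Solar declination: sin δ = sin ε · sin λ_s = sin 23.44° × sin 37.1° = 0.23995, so δ = +13.884°.
Sunrise equation: cos H₀ = −tan φ · tan δ = -2.8252 ≤ −1, so the Sun never sets (polar day) and H₀ = π.

H₀ = 180°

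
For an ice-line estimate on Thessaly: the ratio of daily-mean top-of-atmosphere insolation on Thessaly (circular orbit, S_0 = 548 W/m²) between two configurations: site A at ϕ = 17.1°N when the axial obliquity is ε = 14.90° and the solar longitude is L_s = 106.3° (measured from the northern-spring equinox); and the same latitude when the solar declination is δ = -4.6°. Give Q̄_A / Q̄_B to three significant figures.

Q̄_A / Q̄_B ≈ 1.14

— Configuration A (ϕ=+17.1°):
Solar declination: sin δ = sin ε · sin L_s = sin 14.90° × sin 106.3° = 0.24680, so δ = +14.288°.
cos h₀ = −tan(+17.1°) tan(+14.288°) = -0.0783, h₀ = 1.6492 rad.
Bracket: h₀ sin ϕ sin δ + cos ϕ cos δ sin h₀ = 1.6492×0.29404×0.24680 + 0.95579×0.96907×0.99693 = 0.119681 + 0.923384 = 1.043065.
Q̄ = (S_0/π) × [bracket] = (548/π) × 1.043065 = 181.95 W/m².
— Configuration B (ϕ=+17.1°):
cos h₀ = −tan(+17.1°) tan(-4.600°) = 0.0248, h₀ = 1.5460 rad.
Bracket: h₀ sin ϕ sin δ + cos ϕ cos δ sin h₀ = 1.5460×0.29404×-0.08020 + 0.95579×0.99678×0.99969 = -0.036458 + 0.952417 = 0.915959.
Q̄ = (S_0/π) × [bracket] = (548/π) × 0.915959 = 159.77 W/m².
Ratio Q̄_A / Q̄_B = 181.95 / 159.77 = 1.139.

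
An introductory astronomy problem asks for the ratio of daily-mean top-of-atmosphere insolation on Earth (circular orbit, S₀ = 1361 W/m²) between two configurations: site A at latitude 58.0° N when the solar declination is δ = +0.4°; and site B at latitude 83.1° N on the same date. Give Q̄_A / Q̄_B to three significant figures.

Q̄_A / Q̄_B ≈ 4.11

— Configuration A (φ=+58.0°):
cos H₀ = −tan(+58.0°) tan(+0.400°) = -0.0112, H₀ = 1.5820 rad.
Bracket: H₀ sin φ sin δ + cos φ cos δ sin H₀ = 1.5820×0.84805×0.00698 + 0.52992×0.99998×0.99994 = 0.009364 + 0.529878 = 0.539242.
Q̄ = (S₀/π) × [bracket] = (1361/π) × 0.539242 = 233.61 W/m².
— Configuration B (φ=+83.1°):
cos H₀ = −tan(+83.1°) tan(+0.400°) = -0.0577, H₀ = 1.6285 rad.
Bracket: H₀ sin φ sin δ + cos φ cos δ sin H₀ = 1.6285×0.99276×0.00698 + 0.12014×0.99998×0.99833 = 0.011285 + 0.119937 = 0.131222.
Q̄ = (S₀/π) × [bracket] = (1361/π) × 0.131222 = 56.848 W/m².
Ratio Q̄_A / Q̄_B = 233.61 / 56.848 = 4.109.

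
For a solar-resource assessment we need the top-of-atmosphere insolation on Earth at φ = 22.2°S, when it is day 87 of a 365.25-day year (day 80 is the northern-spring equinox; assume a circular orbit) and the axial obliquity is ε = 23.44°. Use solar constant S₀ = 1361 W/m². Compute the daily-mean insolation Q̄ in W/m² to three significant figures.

Q̄ ≈ 388 W/m²

Solar longitude: λ_s = 360° × (87 − 80)/365.25 = 6.899°.
sin δ = sin 23.44° × sin 6.899° = 0.04778, so δ = +2.739°.
cos H₀ = −tan(-22.2°) tan(+2.739°) = 0.0195, H₀ = 1.5513 rad.
Bracket: H₀ sin φ sin δ + cos φ cos δ sin H₀ = 1.5513×-0.37784×0.04778 + 0.92587×0.99886×0.99981 = -0.028006 + 0.924639 = 0.896633.
Q̄ = (S₀/π) × [bracket] = (1361/π) × 0.896633 = 388.4 W/m².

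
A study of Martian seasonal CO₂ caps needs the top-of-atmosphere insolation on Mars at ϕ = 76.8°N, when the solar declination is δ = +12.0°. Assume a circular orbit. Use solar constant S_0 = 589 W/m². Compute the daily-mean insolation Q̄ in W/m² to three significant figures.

Q̄ ≈ 120 W/m²

cos h₀ = −tan(+76.8°) tan(+12.000°) = -0.9062, h₀ = 2.7051 rad.
Bracket: h₀ sin ϕ sin δ + cos ϕ cos δ sin h₀ = 2.7051×0.97358×0.20791 + 0.22835×0.97815×0.42276 = 0.547558 + 0.094428 = 0.641986.
Q̄ = (S_0/π) × [bracket] = (589/π) × 0.641986 = 120.4 W/m².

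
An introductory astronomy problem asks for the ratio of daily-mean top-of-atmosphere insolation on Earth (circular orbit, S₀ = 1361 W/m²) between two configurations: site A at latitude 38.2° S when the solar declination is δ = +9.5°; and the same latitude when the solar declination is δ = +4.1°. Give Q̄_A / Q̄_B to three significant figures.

Q̄_A / Q̄_B ≈ 0.868

— Configuration A (φ=-38.2°):
cos H₀ = −tan(-38.2°) tan(+9.500°) = 0.1317, H₀ = 1.4387 rad.
Bracket: H₀ sin φ sin δ + cos φ cos δ sin H₀ = 1.4387×-0.61841×0.16505 + 0.78586×0.98629×0.99129 = -0.146846 + 0.768335 = 0.621489.
Q̄ = (S₀/π) × [bracket] = (1361/π) × 0.621489 = 269.24 W/m².
— Configuration B (φ=-38.2°):
cos H₀ = −tan(-38.2°) tan(+4.100°) = 0.0564, H₀ = 1.5144 rad.
Bracket: H₀ sin φ sin δ + cos φ cos δ sin H₀ = 1.5144×-0.61841×0.07150 + 0.78586×0.99744×0.99841 = -0.066961 + 0.782602 = 0.715641.
Q̄ = (S₀/π) × [bracket] = (1361/π) × 0.715641 = 310.03 W/m².
Ratio Q̄_A / Q̄_B = 269.24 / 310.03 = 0.8684.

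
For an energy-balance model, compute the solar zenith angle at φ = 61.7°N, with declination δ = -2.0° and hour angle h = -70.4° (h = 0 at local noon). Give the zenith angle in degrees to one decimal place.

cos θ_z = sin φ sin δ + cos φ cos δ cos h = -0.030728 + 0.158937 = 0.128209.
θ_z = arccos(0.128209) = 82.6°.

θ_z = 82.6°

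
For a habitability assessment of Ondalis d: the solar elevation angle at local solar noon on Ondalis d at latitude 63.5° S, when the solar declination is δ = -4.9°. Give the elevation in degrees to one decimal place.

31.4°

At local noon the hour angle is zero, so the zenith angle equals |ϕ − δ| = |-63.5° − (-4.900°)| = 58.600°.
Elevation = 90° − 58.600° = 31.4°.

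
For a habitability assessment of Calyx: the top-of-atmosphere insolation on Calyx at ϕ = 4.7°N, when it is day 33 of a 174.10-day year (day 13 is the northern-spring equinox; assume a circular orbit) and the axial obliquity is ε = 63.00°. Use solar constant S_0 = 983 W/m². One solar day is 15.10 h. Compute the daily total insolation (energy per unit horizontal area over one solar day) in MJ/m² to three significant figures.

Solar longitude: L_s = 360° × (33 − 13)/174.10 = 41.356°.
sin δ = sin 63.00° × sin 41.356° = 0.58871, so δ = +36.066°.
cos h₀ = −tan(+4.7°) tan(+36.066°) = -0.0599, h₀ = 1.6307 rad.
Bracket: h₀ sin ϕ sin δ + cos ϕ cos δ sin h₀ = 1.6307×0.08194×0.58871 + 0.99664×0.80834×0.99821 = 0.078663 + 0.804182 = 0.882845.
Q̄ = (S_0/π) × [bracket] = (983/π) × 0.882845 = 276.24 W/m².
Daily total = Q̄ × 15.10 h × 3600 s/h = 276.24 × 15.10 × 3600 / 10⁶ = 15.02 MJ/m².

15.0 MJ/m²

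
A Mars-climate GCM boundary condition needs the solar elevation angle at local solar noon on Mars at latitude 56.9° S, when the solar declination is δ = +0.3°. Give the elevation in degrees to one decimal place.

32.8°

At local noon the hour angle is zero, so the zenith angle equals |φ − δ| = |-56.9° − (+0.300°)| = 57.200°.
Elevation = 90° − 57.200° = 32.8°.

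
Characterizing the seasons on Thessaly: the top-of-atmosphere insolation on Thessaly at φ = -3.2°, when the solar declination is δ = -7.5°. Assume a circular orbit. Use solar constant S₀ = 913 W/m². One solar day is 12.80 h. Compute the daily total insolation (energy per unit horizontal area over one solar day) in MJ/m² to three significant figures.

cos H₀ = −tan(-3.2°) tan(-7.500°) = -0.0074, H₀ = 1.5782 rad.
Bracket: H₀ sin φ sin δ + cos φ cos δ sin H₀ = 1.5782×-0.05582×-0.13053 + 0.99844×0.99144×0.99997 = 0.011499 + 0.989864 = 1.001363.
Q̄ = (S₀/π) × [bracket] = (913/π) × 1.001363 = 291.01 W/m².
Daily total = Q̄ × 12.80 h × 3600 s/h = 291.01 × 12.80 × 3600 / 10⁶ = 13.41 MJ/m².

13.4 MJ/m²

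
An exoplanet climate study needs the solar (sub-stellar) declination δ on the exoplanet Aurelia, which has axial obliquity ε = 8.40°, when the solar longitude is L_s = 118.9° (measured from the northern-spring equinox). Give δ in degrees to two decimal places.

sin δ = sin ε · sin L_s = sin 8.40° × sin 118.9° = 0.127891.
δ = arcsin(0.127891) = +7.35°.

δ = +7.35°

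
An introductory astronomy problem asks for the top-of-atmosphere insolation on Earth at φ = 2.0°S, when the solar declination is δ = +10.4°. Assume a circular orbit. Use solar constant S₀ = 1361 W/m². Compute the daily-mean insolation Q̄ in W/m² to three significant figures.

cos H₀ = −tan(-2.0°) tan(+10.400°) = 0.0064, H₀ = 1.5644 rad.
Bracket: H₀ sin φ sin δ + cos φ cos δ sin H₀ = 1.5644×-0.03490×0.18052 + 0.99939×0.98357×0.99998 = -0.009856 + 0.982950 = 0.973094.
Q̄ = (S₀/π) × [bracket] = (1361/π) × 0.973094 = 421.6 W/m².

Q̄ ≈ 422 W/m²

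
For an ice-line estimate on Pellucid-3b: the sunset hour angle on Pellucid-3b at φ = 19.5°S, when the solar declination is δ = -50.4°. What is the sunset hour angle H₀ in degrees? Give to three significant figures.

H₀ = 115°

cos H₀ = −tan φ · tan δ = −tan(-19.5°) × tan(-50.400°) = -0.4281, so H₀ = 2.0131 rad = 115.34°.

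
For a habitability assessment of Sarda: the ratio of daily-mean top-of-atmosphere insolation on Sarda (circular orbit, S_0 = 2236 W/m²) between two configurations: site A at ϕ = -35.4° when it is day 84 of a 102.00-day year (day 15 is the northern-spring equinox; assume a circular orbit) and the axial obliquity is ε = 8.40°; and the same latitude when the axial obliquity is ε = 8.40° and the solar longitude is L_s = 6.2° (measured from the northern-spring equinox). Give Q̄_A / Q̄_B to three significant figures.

— Configuration A (ϕ=-35.4°):
Solar longitude: L_s = 360° × (84 − 15)/102.00 = 243.529°.
sin δ = sin 8.40° × sin 243.529° = -0.13077, so δ = -7.514°.
cos h₀ = −tan(-35.4°) tan(-7.514°) = -0.0937, h₀ = 1.6647 rad.
Bracket: h₀ sin ϕ sin δ + cos ϕ cos δ sin h₀ = 1.6647×-0.57928×-0.13077 + 0.81513×0.99141×0.99560 = 0.126105 + 0.804572 = 0.930677.
Q̄ = (S_0/π) × [bracket] = (2236/π) × 0.930677 = 662.40 W/m².
— Configuration B (ϕ=-35.4°):
Solar declination: sin δ = sin ε · sin L_s = sin 8.40° × sin 6.2° = 0.01578, so δ = +0.904°.
cos h₀ = −tan(-35.4°) tan(+0.904°) = 0.0112, h₀ = 1.5596 rad.
Bracket: h₀ sin ϕ sin δ + cos ϕ cos δ sin h₀ = 1.5596×-0.57928×0.01578 + 0.81513×0.99988×0.99994 = -0.014256 + 0.814983 = 0.800727.
Q̄ = (S_0/π) × [bracket] = (2236/π) × 0.800727 = 569.91 W/m².
Ratio Q̄_A / Q̄_B = 662.40 / 569.91 = 1.162.

Q̄_A / Q̄_B ≈ 1.16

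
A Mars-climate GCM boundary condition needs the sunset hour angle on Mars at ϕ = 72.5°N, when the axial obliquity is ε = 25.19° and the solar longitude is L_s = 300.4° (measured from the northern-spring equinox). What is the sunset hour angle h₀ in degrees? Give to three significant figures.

Solar declination: sin δ = sin ε · sin L_s = sin 25.19° × sin 300.4° = -0.36710, so δ = -21.537°.
cos h₀ = −tan ϕ · tan δ = 1.2517 ≥ 1, so the Sun never rises (polar night) and h₀ = 0.

h₀ = 0.00°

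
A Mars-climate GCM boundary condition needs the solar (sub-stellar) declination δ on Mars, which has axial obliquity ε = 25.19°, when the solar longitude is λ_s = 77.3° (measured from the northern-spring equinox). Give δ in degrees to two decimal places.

δ = +24.53°

sin δ = sin ε · sin λ_s = sin 25.19° × sin 77.3° = 0.415208.
δ = arcsin(0.415208) = +24.53°.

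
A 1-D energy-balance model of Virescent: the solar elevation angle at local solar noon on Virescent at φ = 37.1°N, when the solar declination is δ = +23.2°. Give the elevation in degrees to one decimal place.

76.1°

At local noon the hour angle is zero, so the zenith angle equals |φ − δ| = |+37.1° − (+23.200°)| = 13.900°.
Elevation = 90° − 13.900° = 76.1°.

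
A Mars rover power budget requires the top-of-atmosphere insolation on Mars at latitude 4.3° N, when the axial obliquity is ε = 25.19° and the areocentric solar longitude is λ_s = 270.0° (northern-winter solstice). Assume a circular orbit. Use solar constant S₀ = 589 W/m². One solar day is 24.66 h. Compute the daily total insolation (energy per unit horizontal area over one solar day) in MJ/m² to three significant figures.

sin δ = sin 25.19° × sin 270.0° = -0.42562, so δ = -25.190°.
cos H₀ = −tan(+4.3°) tan(-25.190°) = 0.0354, H₀ = 1.5354 rad.
Bracket: H₀ sin φ sin δ + cos φ cos δ sin H₀ = 1.5354×0.07498×-0.42562 + 0.99719×0.90490×0.99937 = -0.048999 + 0.901789 = 0.852790.
Q̄ = (S₀/π) × [bracket] = (589/π) × 0.852790 = 159.88 W/m².
Daily total = Q̄ × 24.66 h × 3600 s/h = 159.88 × 24.66 × 3600 / 10⁶ = 14.19 MJ/m².

14.2 MJ/m²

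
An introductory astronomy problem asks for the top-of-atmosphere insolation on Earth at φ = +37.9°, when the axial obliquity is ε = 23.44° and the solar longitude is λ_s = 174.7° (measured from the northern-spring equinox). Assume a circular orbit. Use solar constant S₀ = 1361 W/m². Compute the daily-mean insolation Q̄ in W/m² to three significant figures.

Solar declination: sin δ = sin ε · sin λ_s = sin 23.44° × sin 174.7° = 0.03674, so δ = +2.106°.
cos H₀ = −tan(+37.9°) tan(+2.106°) = -0.0286, H₀ = 1.5994 rad.
Bracket: H₀ sin φ sin δ + cos φ cos δ sin H₀ = 1.5994×0.61429×0.03674 + 0.78908×0.99932×0.99959 = 0.036097 + 0.788220 = 0.824317.
Q̄ = (S₀/π) × [bracket] = (1361/π) × 0.824317 = 357.1 W/m².

Q̄ ≈ 357 W/m²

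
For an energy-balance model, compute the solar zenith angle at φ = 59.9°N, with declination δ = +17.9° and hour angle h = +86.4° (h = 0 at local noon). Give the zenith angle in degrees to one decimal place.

cos θ_z = sin φ sin δ + cos φ cos δ cos h = 0.265910 + 0.029966 = 0.295876.
θ_z = arccos(0.295876) = 72.8°.

θ_z = 72.8°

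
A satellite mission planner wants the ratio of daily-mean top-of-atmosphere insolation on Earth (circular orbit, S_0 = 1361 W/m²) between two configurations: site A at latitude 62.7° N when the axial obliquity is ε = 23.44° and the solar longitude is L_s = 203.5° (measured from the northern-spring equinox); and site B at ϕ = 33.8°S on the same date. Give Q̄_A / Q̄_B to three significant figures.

— Configuration A (ϕ=+62.7°):
Solar declination: sin δ = sin ε · sin L_s = sin 23.44° × sin 203.5° = -0.15862, so δ = -9.127°.
cos h₀ = −tan(+62.7°) tan(-9.127°) = 0.3113, h₀ = 1.2543 rad.
Bracket: h₀ sin ϕ sin δ + cos ϕ cos δ sin h₀ = 1.2543×0.88862×-0.15862 + 0.45865×0.98734×0.95033 = -0.176797 + 0.430351 = 0.253554.
Q̄ = (S_0/π) × [bracket] = (1361/π) × 0.253554 = 109.84 W/m².
— Configuration B (ϕ=-33.8°):
cos h₀ = −tan(-33.8°) tan(-9.127°) = -0.1075, h₀ = 1.6786 rad.
Bracket: h₀ sin ϕ sin δ + cos ϕ cos δ sin h₀ = 1.6786×-0.55630×-0.15862 + 0.83098×0.98734×0.99420 = 0.148120 + 0.815701 = 0.963821.
Q̄ = (S_0/π) × [bracket] = (1361/π) × 0.963821 = 417.55 W/m².
Ratio Q̄_A / Q̄_B = 109.84 / 417.55 = 0.2631.

Q̄_A / Q̄_B ≈ 0.263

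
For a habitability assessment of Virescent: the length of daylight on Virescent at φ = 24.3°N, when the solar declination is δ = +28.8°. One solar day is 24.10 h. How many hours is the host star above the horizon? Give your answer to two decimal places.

13.97 h

cos H₀ = −tan φ · tan δ = −tan(+24.3°) × tan(+28.800°) = -0.2482, so H₀ = 1.8216 rad = 104.37°.
Daylight = 2H₀/(2π) × 24.10 h = (1.8216/π) × 24.10 = 13.97 h.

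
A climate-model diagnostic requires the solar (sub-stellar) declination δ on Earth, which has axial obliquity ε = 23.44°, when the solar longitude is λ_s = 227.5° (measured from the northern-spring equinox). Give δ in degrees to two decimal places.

δ = -17.05°

sin δ = sin ε · sin λ_s = sin 23.44° × sin 227.5° = -0.293280.
δ = arcsin(-0.293280) = -17.05°.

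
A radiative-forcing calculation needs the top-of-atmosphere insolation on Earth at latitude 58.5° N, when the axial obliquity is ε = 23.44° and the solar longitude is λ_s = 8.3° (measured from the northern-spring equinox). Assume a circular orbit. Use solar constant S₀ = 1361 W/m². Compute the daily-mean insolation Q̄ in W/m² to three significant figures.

Solar declination: sin δ = sin ε · sin λ_s = sin 23.44° × sin 8.3° = 0.05742, so δ = +3.292°.
cos H₀ = −tan(+58.5°) tan(+3.292°) = -0.0939, H₀ = 1.6648 rad.
Bracket: H₀ sin φ sin δ + cos φ cos δ sin H₀ = 1.6648×0.85264×0.05742 + 0.52250×0.99835×0.99559 = 0.081506 + 0.519337 = 0.600843.
Q̄ = (S₀/π) × [bracket] = (1361/π) × 0.600843 = 260.3 W/m².

Q̄ ≈ 260 W/m²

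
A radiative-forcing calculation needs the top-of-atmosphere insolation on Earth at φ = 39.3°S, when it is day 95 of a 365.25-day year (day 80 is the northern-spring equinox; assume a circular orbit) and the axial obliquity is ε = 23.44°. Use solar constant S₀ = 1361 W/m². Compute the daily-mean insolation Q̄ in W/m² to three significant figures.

Solar longitude: λ_s = 360° × (95 − 80)/365.25 = 14.784°.
sin δ = sin 23.44° × sin 14.784° = 0.10151, so δ = +5.826°.
cos H₀ = −tan(-39.3°) tan(+5.826°) = 0.0835, H₀ = 1.4872 rad.
Bracket: H₀ sin φ sin δ + cos φ cos δ sin H₀ = 1.4872×-0.63338×0.10151 + 0.77384×0.99483×0.99651 = -0.095619 + 0.767153 = 0.671534.
Q̄ = (S₀/π) × [bracket] = (1361/π) × 0.671534 = 290.9 W/m².

Q̄ ≈ 291 W/m²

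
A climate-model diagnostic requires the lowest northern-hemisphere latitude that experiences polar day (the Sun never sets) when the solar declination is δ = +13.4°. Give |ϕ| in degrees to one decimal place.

|ϕ| = 76.6°

Polar day requires cos h₀ = −tan ϕ tan δ ≤ −1, i.e. tan ϕ tan δ ≥ 1.
The boundary is |tan ϕ| · |tan δ| = 1, so |ϕ| = 90° − |δ| = 90° − 13.4° = 76.6° in the northern hemisphere.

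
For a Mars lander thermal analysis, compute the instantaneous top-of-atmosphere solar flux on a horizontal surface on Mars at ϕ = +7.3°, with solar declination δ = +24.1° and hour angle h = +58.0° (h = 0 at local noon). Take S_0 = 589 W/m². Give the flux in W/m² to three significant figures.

cos θ_z = sin ϕ sin δ + cos ϕ cos δ cos h = 0.051884 + 0.479808 = 0.531692.
Flux = S_0 · cos θ_z = 589 × 0.531692 = 313.2 W/m².

313 W/m²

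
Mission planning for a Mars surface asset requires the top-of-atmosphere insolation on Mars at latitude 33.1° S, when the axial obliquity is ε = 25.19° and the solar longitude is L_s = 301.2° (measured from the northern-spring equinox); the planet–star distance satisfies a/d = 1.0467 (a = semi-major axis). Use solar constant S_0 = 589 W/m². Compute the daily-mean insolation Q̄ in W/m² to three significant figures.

Q̄ ≈ 230 W/m²

Solar declination: sin δ = sin ε · sin L_s = sin 25.19° × sin 301.2° = -0.36406, so δ = -21.350°.
cos h₀ = −tan(-33.1°) tan(-21.350°) = -0.2548, h₀ = 1.8285 rad.
Bracket: h₀ sin ϕ sin δ + cos ϕ cos δ sin h₀ = 1.8285×-0.54610×-0.36406 + 0.83772×0.93137×0.96699 = 0.363530 + 0.754472 = 1.118002.
Inverse-square distance factor (a/d)² = 1.0467² = 1.095581.
Q̄ = (S_0/π) × 1.095581 × [bracket] = (589/π) × 1.095581 × 1.118002 = 229.6 W/m².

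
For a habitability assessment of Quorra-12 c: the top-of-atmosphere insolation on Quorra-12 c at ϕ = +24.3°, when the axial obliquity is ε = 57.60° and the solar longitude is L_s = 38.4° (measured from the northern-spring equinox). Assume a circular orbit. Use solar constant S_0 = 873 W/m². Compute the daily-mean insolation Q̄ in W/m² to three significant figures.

Q̄ ≈ 318 W/m²

Solar declination: sin δ = sin ε · sin L_s = sin 57.60° × sin 38.4° = 0.52445, so δ = +31.631°.
cos h₀ = −tan(+24.3°) tan(+31.631°) = -0.2781, h₀ = 1.8526 rad.
Bracket: h₀ sin ϕ sin δ + cos ϕ cos δ sin h₀ = 1.8526×0.41151×0.52445 + 0.91140×0.85144×0.96055 = 0.399821 + 0.745389 = 1.145210.
Q̄ = (S_0/π) × [bracket] = (873/π) × 1.145210 = 318.2 W/m².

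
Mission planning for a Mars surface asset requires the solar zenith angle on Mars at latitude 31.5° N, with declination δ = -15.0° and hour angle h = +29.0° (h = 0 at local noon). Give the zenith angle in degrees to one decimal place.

θ_z = 54.2°

cos θ_z = sin φ sin δ + cos φ cos δ cos h = -0.135233 + 0.720326 = 0.585093.
θ_z = arccos(0.585093) = 54.2°.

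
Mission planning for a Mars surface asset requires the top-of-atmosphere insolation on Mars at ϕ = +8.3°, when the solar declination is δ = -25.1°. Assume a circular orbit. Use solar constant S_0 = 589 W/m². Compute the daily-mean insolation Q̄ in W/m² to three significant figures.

cos h₀ = −tan(+8.3°) tan(-25.100°) = 0.0683, h₀ = 1.5024 rad.
Bracket: h₀ sin ϕ sin δ + cos ϕ cos δ sin h₀ = 1.5024×0.14436×-0.42420 + 0.98953×0.90557×0.99766 = -0.092003 + 0.893992 = 0.801989.
Q̄ = (S_0/π) × [bracket] = (589/π) × 0.801989 = 150.4 W/m².

Q̄ ≈ 150 W/m²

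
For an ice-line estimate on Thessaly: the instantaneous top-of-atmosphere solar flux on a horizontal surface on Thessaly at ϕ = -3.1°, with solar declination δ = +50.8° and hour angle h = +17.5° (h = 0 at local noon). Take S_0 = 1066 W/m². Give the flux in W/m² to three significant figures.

597 W/m²

cos θ_z = sin ϕ sin δ + cos ϕ cos δ cos h = -0.041908 + 0.601895 = 0.559987.
Flux = S_0 · cos θ_z = 1066 × 0.559987 = 596.9 W/m².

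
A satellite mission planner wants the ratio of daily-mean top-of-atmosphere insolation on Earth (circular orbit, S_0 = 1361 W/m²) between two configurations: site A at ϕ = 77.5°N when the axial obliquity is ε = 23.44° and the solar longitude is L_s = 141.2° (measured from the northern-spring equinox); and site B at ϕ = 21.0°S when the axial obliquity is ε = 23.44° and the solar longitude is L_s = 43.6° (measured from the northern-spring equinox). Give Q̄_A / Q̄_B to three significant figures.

Q̄_A / Q̄_B ≈ 1.02

— Configuration A (ϕ=+77.5°):
Solar declination: sin δ = sin ε · sin L_s = sin 23.44° × sin 141.2° = 0.24926, so δ = +14.433°.
cos h₀ = −tan(+77.5°) tan(+14.433°) = -1.1610 ≤ −1 ⇒ polar day, h₀ = π.
Bracket: h₀ sin ϕ sin δ + cos ϕ cos δ sin h₀ = 3.1416×0.97630×0.24926 + 0.21644×0.96844×0.00000 = 0.764516 + 0.000000 = 0.764516.
Q̄ = (S_0/π) × [bracket] = (1361/π) × 0.764516 = 331.20 W/m².
— Configuration B (ϕ=-21.0°):
Solar declination: sin δ = sin ε · sin L_s = sin 23.44° × sin 43.6° = 0.27432, so δ = +15.922°.
cos h₀ = −tan(-21.0°) tan(+15.922°) = 0.1095, h₀ = 1.4611 rad.
Bracket: h₀ sin ϕ sin δ + cos ϕ cos δ sin h₀ = 1.4611×-0.35837×0.27432 + 0.93358×0.96164×0.99399 = -0.143638 + 0.892372 = 0.748734.
Q̄ = (S_0/π) × [bracket] = (1361/π) × 0.748734 = 324.37 W/m².
Ratio Q̄_A / Q̄_B = 331.20 / 324.37 = 1.021.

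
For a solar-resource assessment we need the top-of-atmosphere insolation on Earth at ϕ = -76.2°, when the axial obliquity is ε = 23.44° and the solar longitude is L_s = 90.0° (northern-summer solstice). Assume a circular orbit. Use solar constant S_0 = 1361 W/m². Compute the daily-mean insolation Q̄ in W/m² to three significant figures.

Solar declination: sin δ = sin ε · sin L_s = sin 23.44° × sin 90.0° = 0.39779, so δ = +23.440°.
cos h₀ = −tan(-76.2°) tan(+23.440°) = 1.7652 ≥ 1 ⇒ polar night, h₀ = 0 and Q̄ = 0.

Q̄ ≈ 0.00 W/m²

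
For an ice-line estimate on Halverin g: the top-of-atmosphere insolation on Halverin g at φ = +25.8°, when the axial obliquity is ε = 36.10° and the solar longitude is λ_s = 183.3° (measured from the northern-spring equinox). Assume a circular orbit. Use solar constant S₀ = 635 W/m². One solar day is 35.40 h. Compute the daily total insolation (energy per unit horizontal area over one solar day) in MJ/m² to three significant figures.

22.6 MJ/m²

Solar declination: sin δ = sin ε · sin λ_s = sin 36.10° × sin 183.3° = -0.03392, so δ = -1.944°.
cos H₀ = −tan(+25.8°) tan(-1.944°) = 0.0164, H₀ = 1.5544 rad.
Bracket: H₀ sin φ sin δ + cos φ cos δ sin H₀ = 1.5544×0.43523×-0.03392 + 0.90032×0.99942×0.99987 = -0.022948 + 0.899681 = 0.876733.
Q̄ = (S₀/π) × [bracket] = (635/π) × 0.876733 = 177.21 W/m².
Daily total = Q̄ × 35.40 h × 3600 s/h = 177.21 × 35.40 × 3600 / 10⁶ = 22.58 MJ/m².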